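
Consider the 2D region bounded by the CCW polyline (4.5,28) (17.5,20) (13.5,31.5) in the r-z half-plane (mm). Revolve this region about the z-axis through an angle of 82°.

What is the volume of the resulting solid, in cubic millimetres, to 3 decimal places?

Volume = 994.961 mm³

Profile (r,z), 3 vertices: (4.5,28) (17.5,20) (13.5,31.5)
edge 0: (4.5,28)→(17.5,20)  cross = 4.5·20 − 17.5·28 = -400.0000; (r_i+r_j)·cross = 22·-400.0000 = -8800.0000
edge 1: (17.5,20)→(13.5,31.5)  cross = 17.5·31.5 − 13.5·20 = 281.2500; (r_i+r_j)·cross = 31·281.2500 = 8718.7500
edge 2: (13.5,31.5)→(4.5,28)  cross = 13.5·28 − 4.5·31.5 = 236.2500; (r_i+r_j)·cross = 18·236.2500 = 4252.5000
Σcross = 117.5000 → A = |Σcross|/2 = 58.7500 mm²
Σ(r_i+r_j)·cross = 4171.2500 → first moment M = |Σ|/6 = 695.2083
R_c = M/A = 695.2083/58.7500 = 11.8333 mm
θ = 82° = 1.431170 rad
V = θ·R_c·A = 1.431170·11.8333·58.7500 = 994.961 mm³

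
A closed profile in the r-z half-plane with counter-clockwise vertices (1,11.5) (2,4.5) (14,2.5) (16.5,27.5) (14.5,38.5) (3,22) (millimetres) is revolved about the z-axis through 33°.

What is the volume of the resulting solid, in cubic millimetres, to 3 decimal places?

Volume = 1962.447 mm³

Profile (r,z), 6 vertices: (1,11.5) (2,4.5) (14,2.5) (16.5,27.5) (14.5,38.5) (3,22)
edge 0: (1,11.5)→(2,4.5)  cross = 1·4.5 − 2·11.5 = -18.5000; (r_i+r_j)·cross = 3·-18.5000 = -55.5000
edge 1: (2,4.5)→(14,2.5)  cross = 2·2.5 − 14·4.5 = -58.0000; (r_i+r_j)·cross = 16·-58.0000 = -928.0000
edge 2: (14,2.5)→(16.5,27.5)  cross = 14·27.5 − 16.5·2.5 = 343.7500; (r_i+r_j)·cross = 30.5·343.7500 = 10484.3750
edge 3: (16.5,27.5)→(14.5,38.5)  cross = 16.5·38.5 − 14.5·27.5 = 236.5000; (r_i+r_j)·cross = 31·236.5000 = 7331.5000
edge 4: (14.5,38.5)→(3,22)  cross = 14.5·22 − 3·38.5 = 203.5000; (r_i+r_j)·cross = 17.5·203.5000 = 3561.2500
edge 5: (3,22)→(1,11.5)  cross = 3·11.5 − 1·22 = 12.5000; (r_i+r_j)·cross = 4·12.5000 = 50.0000
Σcross = 719.7500 → A = |Σcross|/2 = 359.8750 mm²
Σ(r_i+r_j)·cross = 20443.6250 → first moment M = |Σ|/6 = 3407.2708
R_c = M/A = 3407.2708/359.8750 = 9.4679 mm
θ = 33° = 0.575959 rad
V = θ·R_c·A = 0.575959·9.4679·359.8750 = 1962.447 mm³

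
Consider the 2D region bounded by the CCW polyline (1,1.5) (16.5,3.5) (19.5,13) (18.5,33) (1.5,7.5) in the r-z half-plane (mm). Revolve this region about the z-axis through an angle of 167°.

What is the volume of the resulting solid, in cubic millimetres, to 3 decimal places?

Profile (r,z), 5 vertices: (1,1.5) (16.5,3.5) (19.5,13) (18.5,33) (1.5,7.5)
edge 0: (1,1.5)→(16.5,3.5)  cross = 1·3.5 − 16.5·1.5 = -21.2500; (r_i+r_j)·cross = 17.5·-21.2500 = -371.8750
edge 1: (16.5,3.5)→(19.5,13)  cross = 16.5·13 − 19.5·3.5 = 146.2500; (r_i+r_j)·cross = 36·146.2500 = 5265.0000
edge 2: (19.5,13)→(18.5,33)  cross = 19.5·33 − 18.5·13 = 403.0000; (r_i+r_j)·cross = 38·403.0000 = 15314.0000
edge 3: (18.5,33)→(1.5,7.5)  cross = 18.5·7.5 − 1.5·33 = 89.2500; (r_i+r_j)·cross = 20·89.2500 = 1785.0000
edge 4: (1.5,7.5)→(1,1.5)  cross = 1.5·1.5 − 1·7.5 = -5.2500; (r_i+r_j)·cross = 2.5·-5.2500 = -13.1250
Σcross = 612.0000 → A = |Σcross|/2 = 306.0000 mm²
Σ(r_i+r_j)·cross = 21979.0000 → first moment M = |Σ|/6 = 3663.1667
R_c = M/A = 3663.1667/306.0000 = 11.9711 mm
θ = 167° = 2.914700 rad
V = θ·R_c·A = 2.914700·11.9711·306.0000 = 10677.031 mm³

Volume = 10677.031 mm³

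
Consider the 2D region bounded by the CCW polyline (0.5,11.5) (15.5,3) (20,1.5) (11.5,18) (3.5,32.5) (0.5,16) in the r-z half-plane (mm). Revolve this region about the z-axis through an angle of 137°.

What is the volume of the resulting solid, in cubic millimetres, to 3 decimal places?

Volume = 4575.770 mm³

Profile (r,z), 6 vertices: (0.5,11.5) (15.5,3) (20,1.5) (11.5,18) (3.5,32.5) (0.5,16)
edge 0: (0.5,11.5)→(15.5,3)  cross = 0.5·3 − 15.5·11.5 = -176.7500; (r_i+r_j)·cross = 16·-176.7500 = -2828.0000
edge 1: (15.5,3)→(20,1.5)  cross = 15.5·1.5 − 20·3 = -36.7500; (r_i+r_j)·cross = 35.5·-36.7500 = -1304.6250
edge 2: (20,1.5)→(11.5,18)  cross = 20·18 − 11.5·1.5 = 342.7500; (r_i+r_j)·cross = 31.5·342.7500 = 10796.6250
edge 3: (11.5,18)→(3.5,32.5)  cross = 11.5·32.5 − 3.5·18 = 310.7500; (r_i+r_j)·cross = 15·310.7500 = 4661.2500
edge 4: (3.5,32.5)→(0.5,16)  cross = 3.5·16 − 0.5·32.5 = 39.7500; (r_i+r_j)·cross = 4·39.7500 = 159.0000
edge 5: (0.5,16)→(0.5,11.5)  cross = 0.5·11.5 − 0.5·16 = -2.2500; (r_i+r_j)·cross = 1·-2.2500 = -2.2500
Σcross = 477.5000 → A = |Σcross|/2 = 238.7500 mm²
Σ(r_i+r_j)·cross = 11482.0000 → first moment M = |Σ|/6 = 1913.6667
R_c = M/A = 1913.6667/238.7500 = 8.0154 mm
θ = 137° = 2.391101 rad
V = θ·R_c·A = 2.391101·8.0154·238.7500 = 4575.770 mm³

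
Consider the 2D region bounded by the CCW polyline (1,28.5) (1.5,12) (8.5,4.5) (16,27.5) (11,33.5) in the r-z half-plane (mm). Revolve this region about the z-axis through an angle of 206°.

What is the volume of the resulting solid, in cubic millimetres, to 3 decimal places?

Profile (r,z), 5 vertices: (1,28.5) (1.5,12) (8.5,4.5) (16,27.5) (11,33.5)
edge 0: (1,28.5)→(1.5,12)  cross = 1·12 − 1.5·28.5 = -30.7500; (r_i+r_j)·cross = 2.5·-30.7500 = -76.8750
edge 1: (1.5,12)→(8.5,4.5)  cross = 1.5·4.5 − 8.5·12 = -95.2500; (r_i+r_j)·cross = 10·-95.2500 = -952.5000
edge 2: (8.5,4.5)→(16,27.5)  cross = 8.5·27.5 − 16·4.5 = 161.7500; (r_i+r_j)·cross = 24.5·161.7500 = 3962.8750
edge 3: (16,27.5)→(11,33.5)  cross = 16·33.5 − 11·27.5 = 233.5000; (r_i+r_j)·cross = 27·233.5000 = 6304.5000
edge 4: (11,33.5)→(1,28.5)  cross = 11·28.5 − 1·33.5 = 280.0000; (r_i+r_j)·cross = 12·280.0000 = 3360.0000
Σcross = 549.2500 → A = |Σcross|/2 = 274.6250 mm²
Σ(r_i+r_j)·cross = 12598.0000 → first moment M = |Σ|/6 = 2099.6667
R_c = M/A = 2099.6667/274.6250 = 7.6456 mm
θ = 206° = 3.595378 rad
V = θ·R_c·A = 3.595378·7.6456·274.6250 = 7549.096 mm³

Volume = 7549.096 mm³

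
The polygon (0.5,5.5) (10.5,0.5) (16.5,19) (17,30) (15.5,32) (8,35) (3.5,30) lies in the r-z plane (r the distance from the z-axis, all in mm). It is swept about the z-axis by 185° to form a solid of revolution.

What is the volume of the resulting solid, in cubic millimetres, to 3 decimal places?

Volume = 11280.423 mm³

Profile (r,z), 7 vertices: (0.5,5.5) (10.5,0.5) (16.5,19) (17,30) (15.5,32) (8,35) (3.5,30)
edge 0: (0.5,5.5)→(10.5,0.5)  cross = 0.5·0.5 − 10.5·5.5 = -57.5000; (r_i+r_j)·cross = 11·-57.5000 = -632.5000
edge 1: (10.5,0.5)→(16.5,19)  cross = 10.5·19 − 16.5·0.5 = 191.2500; (r_i+r_j)·cross = 27·191.2500 = 5163.7500
edge 2: (16.5,19)→(17,30)  cross = 16.5·30 − 17·19 = 172.0000; (r_i+r_j)·cross = 33.5·172.0000 = 5762.0000
edge 3: (17,30)→(15.5,32)  cross = 17·32 − 15.5·30 = 79.0000; (r_i+r_j)·cross = 32.5·79.0000 = 2567.5000
edge 4: (15.5,32)→(8,35)  cross = 15.5·35 − 8·32 = 286.5000; (r_i+r_j)·cross = 23.5·286.5000 = 6732.7500
edge 5: (8,35)→(3.5,30)  cross = 8·30 − 3.5·35 = 117.5000; (r_i+r_j)·cross = 11.5·117.5000 = 1351.2500
edge 6: (3.5,30)→(0.5,5.5)  cross = 3.5·5.5 − 0.5·30 = 4.2500; (r_i+r_j)·cross = 4·4.2500 = 17.0000
Σcross = 793.0000 → A = |Σcross|/2 = 396.5000 mm²
Σ(r_i+r_j)·cross = 20961.7500 → first moment M = |Σ|/6 = 3493.6250
R_c = M/A = 3493.6250/396.5000 = 8.8112 mm
θ = 185° = 3.228859 rad
V = θ·R_c·A = 3.228859·8.8112·396.5000 = 11280.423 mm³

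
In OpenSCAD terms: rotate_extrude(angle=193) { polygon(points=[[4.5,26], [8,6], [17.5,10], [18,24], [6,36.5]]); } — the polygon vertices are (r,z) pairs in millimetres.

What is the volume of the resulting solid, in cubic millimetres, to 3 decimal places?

Volume = 10018.648 mm³

Profile (r,z), 5 vertices: (4.5,26) (8,6) (17.5,10) (18,24) (6,36.5)
edge 0: (4.5,26)→(8,6)  cross = 4.5·6 − 8·26 = -181.0000; (r_i+r_j)·cross = 12.5·-181.0000 = -2262.5000
edge 1: (8,6)→(17.5,10)  cross = 8·10 − 17.5·6 = -25.0000; (r_i+r_j)·cross = 25.5·-25.0000 = -637.5000
edge 2: (17.5,10)→(18,24)  cross = 17.5·24 − 18·10 = 240.0000; (r_i+r_j)·cross = 35.5·240.0000 = 8520.0000
edge 3: (18,24)→(6,36.5)  cross = 18·36.5 − 6·24 = 513.0000; (r_i+r_j)·cross = 24·513.0000 = 12312.0000
edge 4: (6,36.5)→(4.5,26)  cross = 6·26 − 4.5·36.5 = -8.2500; (r_i+r_j)·cross = 10.5·-8.2500 = -86.6250
Σcross = 538.7500 → A = |Σcross|/2 = 269.3750 mm²
Σ(r_i+r_j)·cross = 17845.3750 → first moment M = |Σ|/6 = 2974.2292
R_c = M/A = 2974.2292/269.3750 = 11.0412 mm
θ = 193° = 3.368485 rad
V = θ·R_c·A = 3.368485·11.0412·269.3750 = 10018.648 mm³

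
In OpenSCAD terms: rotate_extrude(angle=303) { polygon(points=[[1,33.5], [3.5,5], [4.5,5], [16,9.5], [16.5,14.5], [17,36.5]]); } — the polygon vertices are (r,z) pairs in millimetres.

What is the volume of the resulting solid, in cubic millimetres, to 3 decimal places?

Volume = 19962.190 mm³

Profile (r,z), 6 vertices: (1,33.5) (3.5,5) (4.5,5) (16,9.5) (16.5,14.5) (17,36.5)
edge 0: (1,33.5)→(3.5,5)  cross = 1·5 − 3.5·33.5 = -112.2500; (r_i+r_j)·cross = 4.5·-112.2500 = -505.1250
edge 1: (3.5,5)→(4.5,5)  cross = 3.5·5 − 4.5·5 = -5.0000; (r_i+r_j)·cross = 8·-5.0000 = -40.0000
edge 2: (4.5,5)→(16,9.5)  cross = 4.5·9.5 − 16·5 = -37.2500; (r_i+r_j)·cross = 20.5·-37.2500 = -763.6250
edge 3: (16,9.5)→(16.5,14.5)  cross = 16·14.5 − 16.5·9.5 = 75.2500; (r_i+r_j)·cross = 32.5·75.2500 = 2445.6250
edge 4: (16.5,14.5)→(17,36.5)  cross = 16.5·36.5 − 17·14.5 = 355.7500; (r_i+r_j)·cross = 33.5·355.7500 = 11917.6250
edge 5: (17,36.5)→(1,33.5)  cross = 17·33.5 − 1·36.5 = 533.0000; (r_i+r_j)·cross = 18·533.0000 = 9594.0000
Σcross = 809.5000 → A = |Σcross|/2 = 404.7500 mm²
Σ(r_i+r_j)·cross = 22648.5000 → first moment M = |Σ|/6 = 3774.7500
R_c = M/A = 3774.7500/404.7500 = 9.3261 mm
θ = 303° = 5.288348 rad
V = θ·R_c·A = 5.288348·9.3261·404.7500 = 19962.190 mm³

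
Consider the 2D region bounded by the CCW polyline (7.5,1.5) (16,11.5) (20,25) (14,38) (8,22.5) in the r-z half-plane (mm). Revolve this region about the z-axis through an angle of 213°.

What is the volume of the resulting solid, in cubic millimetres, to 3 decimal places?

Profile (r,z), 5 vertices: (7.5,1.5) (16,11.5) (20,25) (14,38) (8,22.5)
edge 0: (7.5,1.5)→(16,11.5)  cross = 7.5·11.5 − 16·1.5 = 62.2500; (r_i+r_j)·cross = 23.5·62.2500 = 1462.8750
edge 1: (16,11.5)→(20,25)  cross = 16·25 − 20·11.5 = 170.0000; (r_i+r_j)·cross = 36·170.0000 = 6120.0000
edge 2: (20,25)→(14,38)  cross = 20·38 − 14·25 = 410.0000; (r_i+r_j)·cross = 34·410.0000 = 13940.0000
edge 3: (14,38)→(8,22.5)  cross = 14·22.5 − 8·38 = 11.0000; (r_i+r_j)·cross = 22·11.0000 = 242.0000
edge 4: (8,22.5)→(7.5,1.5)  cross = 8·1.5 − 7.5·22.5 = -156.7500; (r_i+r_j)·cross = 15.5·-156.7500 = -2429.6250
Σcross = 496.5000 → A = |Σcross|/2 = 248.2500 mm²
Σ(r_i+r_j)·cross = 19335.2500 → first moment M = |Σ|/6 = 3222.5417
R_c = M/A = 3222.5417/248.2500 = 12.9810 mm
θ = 213° = 3.717551 rad
V = θ·R_c·A = 3.717551·12.9810·248.2500 = 11979.964 mm³

Volume = 11979.964 mm³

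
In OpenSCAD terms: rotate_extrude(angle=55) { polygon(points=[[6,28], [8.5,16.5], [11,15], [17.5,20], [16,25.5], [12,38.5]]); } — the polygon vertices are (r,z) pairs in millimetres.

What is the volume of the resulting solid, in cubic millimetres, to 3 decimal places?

Profile (r,z), 6 vertices: (6,28) (8.5,16.5) (11,15) (17.5,20) (16,25.5) (12,38.5)
edge 0: (6,28)→(8.5,16.5)  cross = 6·16.5 − 8.5·28 = -139.0000; (r_i+r_j)·cross = 14.5·-139.0000 = -2015.5000
edge 1: (8.5,16.5)→(11,15)  cross = 8.5·15 − 11·16.5 = -54.0000; (r_i+r_j)·cross = 19.5·-54.0000 = -1053.0000
edge 2: (11,15)→(17.5,20)  cross = 11·20 − 17.5·15 = -42.5000; (r_i+r_j)·cross = 28.5·-42.5000 = -1211.2500
edge 3: (17.5,20)→(16,25.5)  cross = 17.5·25.5 − 16·20 = 126.2500; (r_i+r_j)·cross = 33.5·126.2500 = 4229.3750
edge 4: (16,25.5)→(12,38.5)  cross = 16·38.5 − 12·25.5 = 310.0000; (r_i+r_j)·cross = 28·310.0000 = 8680.0000
edge 5: (12,38.5)→(6,28)  cross = 12·28 − 6·38.5 = 105.0000; (r_i+r_j)·cross = 18·105.0000 = 1890.0000
Σcross = 305.7500 → A = |Σcross|/2 = 152.8750 mm²
Σ(r_i+r_j)·cross = 10519.6250 → first moment M = |Σ|/6 = 1753.2708
R_c = M/A = 1753.2708/152.8750 = 11.4687 mm
θ = 55° = 0.959931 rad
V = θ·R_c·A = 0.959931·11.4687·152.8750 = 1683.019 mm³

Volume = 1683.019 mm³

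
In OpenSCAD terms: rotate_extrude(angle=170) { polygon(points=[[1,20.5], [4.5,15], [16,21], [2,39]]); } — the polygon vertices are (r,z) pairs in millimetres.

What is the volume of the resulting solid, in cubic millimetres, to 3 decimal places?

Volume = 3498.349 mm³

Profile (r,z), 4 vertices: (1,20.5) (4.5,15) (16,21) (2,39)
edge 0: (1,20.5)→(4.5,15)  cross = 1·15 − 4.5·20.5 = -77.2500; (r_i+r_j)·cross = 5.5·-77.2500 = -424.8750
edge 1: (4.5,15)→(16,21)  cross = 4.5·21 − 16·15 = -145.5000; (r_i+r_j)·cross = 20.5·-145.5000 = -2982.7500
edge 2: (16,21)→(2,39)  cross = 16·39 − 2·21 = 582.0000; (r_i+r_j)·cross = 18·582.0000 = 10476.0000
edge 3: (2,39)→(1,20.5)  cross = 2·20.5 − 1·39 = 2.0000; (r_i+r_j)·cross = 3·2.0000 = 6.0000
Σcross = 361.2500 → A = |Σcross|/2 = 180.6250 mm²
Σ(r_i+r_j)·cross = 7074.3750 → first moment M = |Σ|/6 = 1179.0625
R_c = M/A = 1179.0625/180.6250 = 6.5277 mm
θ = 170° = 2.967060 rad
V = θ·R_c·A = 2.967060·6.5277·180.6250 = 3498.349 mm³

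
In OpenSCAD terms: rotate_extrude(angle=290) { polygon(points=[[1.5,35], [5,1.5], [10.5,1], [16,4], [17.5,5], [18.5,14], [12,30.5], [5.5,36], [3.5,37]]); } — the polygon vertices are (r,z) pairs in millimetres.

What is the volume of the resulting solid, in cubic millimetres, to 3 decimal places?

Volume = 19374.406 mm³

Profile (r,z), 9 vertices: (1.5,35) (5,1.5) (10.5,1) (16,4) (17.5,5) (18.5,14) (12,30.5) (5.5,36) (3.5,37)
edge 0: (1.5,35)→(5,1.5)  cross = 1.5·1.5 − 5·35 = -172.7500; (r_i+r_j)·cross = 6.5·-172.7500 = -1122.8750
edge 1: (5,1.5)→(10.5,1)  cross = 5·1 − 10.5·1.5 = -10.7500; (r_i+r_j)·cross = 15.5·-10.7500 = -166.6250
edge 2: (10.5,1)→(16,4)  cross = 10.5·4 − 16·1 = 26.0000; (r_i+r_j)·cross = 26.5·26.0000 = 689.0000
edge 3: (16,4)→(17.5,5)  cross = 16·5 − 17.5·4 = 10.0000; (r_i+r_j)·cross = 33.5·10.0000 = 335.0000
edge 4: (17.5,5)→(18.5,14)  cross = 17.5·14 − 18.5·5 = 152.5000; (r_i+r_j)·cross = 36·152.5000 = 5490.0000
edge 5: (18.5,14)→(12,30.5)  cross = 18.5·30.5 − 12·14 = 396.2500; (r_i+r_j)·cross = 30.5·396.2500 = 12085.6250
edge 6: (12,30.5)→(5.5,36)  cross = 12·36 − 5.5·30.5 = 264.2500; (r_i+r_j)·cross = 17.5·264.2500 = 4624.3750
edge 7: (5.5,36)→(3.5,37)  cross = 5.5·37 − 3.5·36 = 77.5000; (r_i+r_j)·cross = 9·77.5000 = 697.5000
edge 8: (3.5,37)→(1.5,35)  cross = 3.5·35 − 1.5·37 = 67.0000; (r_i+r_j)·cross = 5·67.0000 = 335.0000
Σcross = 810.0000 → A = |Σcross|/2 = 405.0000 mm²
Σ(r_i+r_j)·cross = 22967.0000 → first moment M = |Σ|/6 = 3827.8333
R_c = M/A = 3827.8333/405.0000 = 9.4514 mm
θ = 290° = 5.061455 rad
V = θ·R_c·A = 5.061455·9.4514·405.0000 = 19374.406 mm³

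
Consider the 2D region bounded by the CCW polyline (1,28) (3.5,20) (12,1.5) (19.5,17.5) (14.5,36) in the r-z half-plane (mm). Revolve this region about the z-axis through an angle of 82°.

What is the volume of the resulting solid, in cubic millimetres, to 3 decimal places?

Volume = 5409.703 mm³

Profile (r,z), 5 vertices: (1,28) (3.5,20) (12,1.5) (19.5,17.5) (14.5,36)
edge 0: (1,28)→(3.5,20)  cross = 1·20 − 3.5·28 = -78.0000; (r_i+r_j)·cross = 4.5·-78.0000 = -351.0000
edge 1: (3.5,20)→(12,1.5)  cross = 3.5·1.5 − 12·20 = -234.7500; (r_i+r_j)·cross = 15.5·-234.7500 = -3638.6250
edge 2: (12,1.5)→(19.5,17.5)  cross = 12·17.5 − 19.5·1.5 = 180.7500; (r_i+r_j)·cross = 31.5·180.7500 = 5693.6250
edge 3: (19.5,17.5)→(14.5,36)  cross = 19.5·36 − 14.5·17.5 = 448.2500; (r_i+r_j)·cross = 34·448.2500 = 15240.5000
edge 4: (14.5,36)→(1,28)  cross = 14.5·28 − 1·36 = 370.0000; (r_i+r_j)·cross = 15.5·370.0000 = 5735.0000
Σcross = 686.2500 → A = |Σcross|/2 = 343.1250 mm²
Σ(r_i+r_j)·cross = 22679.5000 → first moment M = |Σ|/6 = 3779.9167
R_c = M/A = 3779.9167/343.1250 = 11.0162 mm
θ = 82° = 1.431170 rad
V = θ·R_c·A = 1.431170·11.0162·343.1250 = 5409.703 mm³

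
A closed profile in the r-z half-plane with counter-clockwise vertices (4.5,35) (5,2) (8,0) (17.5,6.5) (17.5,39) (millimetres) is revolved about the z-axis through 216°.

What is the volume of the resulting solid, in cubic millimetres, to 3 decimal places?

Volume = 18259.722 mm³

Profile (r,z), 5 vertices: (4.5,35) (5,2) (8,0) (17.5,6.5) (17.5,39)
edge 0: (4.5,35)→(5,2)  cross = 4.5·2 − 5·35 = -166.0000; (r_i+r_j)·cross = 9.5·-166.0000 = -1577.0000
edge 1: (5,2)→(8,0)  cross = 5·0 − 8·2 = -16.0000; (r_i+r_j)·cross = 13·-16.0000 = -208.0000
edge 2: (8,0)→(17.5,6.5)  cross = 8·6.5 − 17.5·0 = 52.0000; (r_i+r_j)·cross = 25.5·52.0000 = 1326.0000
edge 3: (17.5,6.5)→(17.5,39)  cross = 17.5·39 − 17.5·6.5 = 568.7500; (r_i+r_j)·cross = 35·568.7500 = 19906.2500
edge 4: (17.5,39)→(4.5,35)  cross = 17.5·35 − 4.5·39 = 437.0000; (r_i+r_j)·cross = 22·437.0000 = 9614.0000
Σcross = 875.7500 → A = |Σcross|/2 = 437.8750 mm²
Σ(r_i+r_j)·cross = 29061.2500 → first moment M = |Σ|/6 = 4843.5417
R_c = M/A = 4843.5417/437.8750 = 11.0615 mm
θ = 216° = 3.769911 rad
V = θ·R_c·A = 3.769911·11.0615·437.8750 = 18259.722 mm³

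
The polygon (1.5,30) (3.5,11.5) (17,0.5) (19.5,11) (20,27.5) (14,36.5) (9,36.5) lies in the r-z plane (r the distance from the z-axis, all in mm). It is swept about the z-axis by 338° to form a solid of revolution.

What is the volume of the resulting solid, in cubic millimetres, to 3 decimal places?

Profile (r,z), 7 vertices: (1.5,30) (3.5,11.5) (17,0.5) (19.5,11) (20,27.5) (14,36.5) (9,36.5)
edge 0: (1.5,30)→(3.5,11.5)  cross = 1.5·11.5 − 3.5·30 = -87.7500; (r_i+r_j)·cross = 5·-87.7500 = -438.7500
edge 1: (3.5,11.5)→(17,0.5)  cross = 3.5·0.5 − 17·11.5 = -193.7500; (r_i+r_j)·cross = 20.5·-193.7500 = -3971.8750
edge 2: (17,0.5)→(19.5,11)  cross = 17·11 − 19.5·0.5 = 177.2500; (r_i+r_j)·cross = 36.5·177.2500 = 6469.6250
edge 3: (19.5,11)→(20,27.5)  cross = 19.5·27.5 − 20·11 = 316.2500; (r_i+r_j)·cross = 39.5·316.2500 = 12491.8750
edge 4: (20,27.5)→(14,36.5)  cross = 20·36.5 − 14·27.5 = 345.0000; (r_i+r_j)·cross = 34·345.0000 = 11730.0000
edge 5: (14,36.5)→(9,36.5)  cross = 14·36.5 − 9·36.5 = 182.5000; (r_i+r_j)·cross = 23·182.5000 = 4197.5000
edge 6: (9,36.5)→(1.5,30)  cross = 9·30 − 1.5·36.5 = 215.2500; (r_i+r_j)·cross = 10.5·215.2500 = 2260.1250
Σcross = 954.7500 → A = |Σcross|/2 = 477.3750 mm²
Σ(r_i+r_j)·cross = 32738.5000 → first moment M = |Σ|/6 = 5456.4167
R_c = M/A = 5456.4167/477.3750 = 11.4300 mm
θ = 338° = 5.899213 rad
V = θ·R_c·A = 5.899213·11.4300·477.3750 = 32188.563 mm³

Volume = 32188.563 mm³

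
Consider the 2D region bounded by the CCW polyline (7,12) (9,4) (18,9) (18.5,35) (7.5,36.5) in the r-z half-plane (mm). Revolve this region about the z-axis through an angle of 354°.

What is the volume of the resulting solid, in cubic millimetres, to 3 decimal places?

Profile (r,z), 5 vertices: (7,12) (9,4) (18,9) (18.5,35) (7.5,36.5)
edge 0: (7,12)→(9,4)  cross = 7·4 − 9·12 = -80.0000; (r_i+r_j)·cross = 16·-80.0000 = -1280.0000
edge 1: (9,4)→(18,9)  cross = 9·9 − 18·4 = 9.0000; (r_i+r_j)·cross = 27·9.0000 = 243.0000
edge 2: (18,9)→(18.5,35)  cross = 18·35 − 18.5·9 = 463.5000; (r_i+r_j)·cross = 36.5·463.5000 = 16917.7500
edge 3: (18.5,35)→(7.5,36.5)  cross = 18.5·36.5 − 7.5·35 = 412.7500; (r_i+r_j)·cross = 26·412.7500 = 10731.5000
edge 4: (7.5,36.5)→(7,12)  cross = 7.5·12 − 7·36.5 = -165.5000; (r_i+r_j)·cross = 14.5·-165.5000 = -2399.7500
Σcross = 639.7500 → A = |Σcross|/2 = 319.8750 mm²
Σ(r_i+r_j)·cross = 24212.5000 → first moment M = |Σ|/6 = 4035.4167
R_c = M/A = 4035.4167/319.8750 = 12.6156 mm
θ = 354° = 6.178466 rad
V = θ·R_c·A = 6.178466·12.6156·319.8750 = 24932.683 mm³

Volume = 24932.683 mm³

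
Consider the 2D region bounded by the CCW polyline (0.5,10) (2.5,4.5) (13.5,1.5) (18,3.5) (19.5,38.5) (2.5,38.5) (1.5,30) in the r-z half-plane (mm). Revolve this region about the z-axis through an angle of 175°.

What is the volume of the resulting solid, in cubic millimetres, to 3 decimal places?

Profile (r,z), 7 vertices: (0.5,10) (2.5,4.5) (13.5,1.5) (18,3.5) (19.5,38.5) (2.5,38.5) (1.5,30)
edge 0: (0.5,10)→(2.5,4.5)  cross = 0.5·4.5 − 2.5·10 = -22.7500; (r_i+r_j)·cross = 3·-22.7500 = -68.2500
edge 1: (2.5,4.5)→(13.5,1.5)  cross = 2.5·1.5 − 13.5·4.5 = -57.0000; (r_i+r_j)·cross = 16·-57.0000 = -912.0000
edge 2: (13.5,1.5)→(18,3.5)  cross = 13.5·3.5 − 18·1.5 = 20.2500; (r_i+r_j)·cross = 31.5·20.2500 = 637.8750
edge 3: (18,3.5)→(19.5,38.5)  cross = 18·38.5 − 19.5·3.5 = 624.7500; (r_i+r_j)·cross = 37.5·624.7500 = 23428.1250
edge 4: (19.5,38.5)→(2.5,38.5)  cross = 19.5·38.5 − 2.5·38.5 = 654.5000; (r_i+r_j)·cross = 22·654.5000 = 14399.0000
edge 5: (2.5,38.5)→(1.5,30)  cross = 2.5·30 − 1.5·38.5 = 17.2500; (r_i+r_j)·cross = 4·17.2500 = 69.0000
edge 6: (1.5,30)→(0.5,10)  cross = 1.5·10 − 0.5·30 = 0.0000; (r_i+r_j)·cross = 2·0.0000 = 0.0000
Σcross = 1237.0000 → A = |Σcross|/2 = 618.5000 mm²
Σ(r_i+r_j)·cross = 37553.7500 → first moment M = |Σ|/6 = 6258.9583
R_c = M/A = 6258.9583/618.5000 = 10.1196 mm
θ = 175° = 3.054326 rad
V = θ·R_c·A = 3.054326·10.1196·618.5000 = 19116.900 mm³

Volume = 19116.900 mm³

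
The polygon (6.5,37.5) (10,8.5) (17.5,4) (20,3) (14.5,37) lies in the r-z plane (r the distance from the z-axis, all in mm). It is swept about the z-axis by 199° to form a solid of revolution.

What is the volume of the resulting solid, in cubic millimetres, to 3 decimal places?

Profile (r,z), 5 vertices: (6.5,37.5) (10,8.5) (17.5,4) (20,3) (14.5,37)
edge 0: (6.5,37.5)→(10,8.5)  cross = 6.5·8.5 − 10·37.5 = -319.7500; (r_i+r_j)·cross = 16.5·-319.7500 = -5275.8750
edge 1: (10,8.5)→(17.5,4)  cross = 10·4 − 17.5·8.5 = -108.7500; (r_i+r_j)·cross = 27.5·-108.7500 = -2990.6250
edge 2: (17.5,4)→(20,3)  cross = 17.5·3 − 20·4 = -27.5000; (r_i+r_j)·cross = 37.5·-27.5000 = -1031.2500
edge 3: (20,3)→(14.5,37)  cross = 20·37 − 14.5·3 = 696.5000; (r_i+r_j)·cross = 34.5·696.5000 = 24029.2500
edge 4: (14.5,37)→(6.5,37.5)  cross = 14.5·37.5 − 6.5·37 = 303.2500; (r_i+r_j)·cross = 21·303.2500 = 6368.2500
Σcross = 543.7500 → A = |Σcross|/2 = 271.8750 mm²
Σ(r_i+r_j)·cross = 21099.7500 → first moment M = |Σ|/6 = 3516.6250
R_c = M/A = 3516.6250/271.8750 = 12.9347 mm
θ = 199° = 3.473205 rad
V = θ·R_c·A = 3.473205·12.9347·271.8750 = 12213.960 mm³

Volume = 12213.960 mm³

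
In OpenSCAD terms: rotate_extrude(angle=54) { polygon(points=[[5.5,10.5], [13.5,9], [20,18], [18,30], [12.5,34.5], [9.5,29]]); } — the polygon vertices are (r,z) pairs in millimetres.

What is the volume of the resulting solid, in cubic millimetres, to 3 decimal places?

Profile (r,z), 6 vertices: (5.5,10.5) (13.5,9) (20,18) (18,30) (12.5,34.5) (9.5,29)
edge 0: (5.5,10.5)→(13.5,9)  cross = 5.5·9 − 13.5·10.5 = -92.2500; (r_i+r_j)·cross = 19·-92.2500 = -1752.7500
edge 1: (13.5,9)→(20,18)  cross = 13.5·18 − 20·9 = 63.0000; (r_i+r_j)·cross = 33.5·63.0000 = 2110.5000
edge 2: (20,18)→(18,30)  cross = 20·30 − 18·18 = 276.0000; (r_i+r_j)·cross = 38·276.0000 = 10488.0000
edge 3: (18,30)→(12.5,34.5)  cross = 18·34.5 − 12.5·30 = 246.0000; (r_i+r_j)·cross = 30.5·246.0000 = 7503.0000
edge 4: (12.5,34.5)→(9.5,29)  cross = 12.5·29 − 9.5·34.5 = 34.7500; (r_i+r_j)·cross = 22·34.7500 = 764.5000
edge 5: (9.5,29)→(5.5,10.5)  cross = 9.5·10.5 − 5.5·29 = -59.7500; (r_i+r_j)·cross = 15·-59.7500 = -896.2500
Σcross = 467.7500 → A = |Σcross|/2 = 233.8750 mm²
Σ(r_i+r_j)·cross = 18217.0000 → first moment M = |Σ|/6 = 3036.1667
R_c = M/A = 3036.1667/233.8750 = 12.9820 mm
θ = 54° = 0.942478 rad
V = θ·R_c·A = 0.942478·12.9820·233.8750 = 2861.520 mm³

Volume = 2861.520 mm³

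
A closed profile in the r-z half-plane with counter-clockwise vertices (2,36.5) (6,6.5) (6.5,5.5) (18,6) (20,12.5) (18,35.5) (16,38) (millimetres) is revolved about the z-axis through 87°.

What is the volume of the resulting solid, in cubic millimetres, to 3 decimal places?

Volume = 8167.765 mm³

Profile (r,z), 7 vertices: (2,36.5) (6,6.5) (6.5,5.5) (18,6) (20,12.5) (18,35.5) (16,38)
edge 0: (2,36.5)→(6,6.5)  cross = 2·6.5 − 6·36.5 = -206.0000; (r_i+r_j)·cross = 8·-206.0000 = -1648.0000
edge 1: (6,6.5)→(6.5,5.5)  cross = 6·5.5 − 6.5·6.5 = -9.2500; (r_i+r_j)·cross = 12.5·-9.2500 = -115.6250
edge 2: (6.5,5.5)→(18,6)  cross = 6.5·6 − 18·5.5 = -60.0000; (r_i+r_j)·cross = 24.5·-60.0000 = -1470.0000
edge 3: (18,6)→(20,12.5)  cross = 18·12.5 − 20·6 = 105.0000; (r_i+r_j)·cross = 38·105.0000 = 3990.0000
edge 4: (20,12.5)→(18,35.5)  cross = 20·35.5 − 18·12.5 = 485.0000; (r_i+r_j)·cross = 38·485.0000 = 18430.0000
edge 5: (18,35.5)→(16,38)  cross = 18·38 − 16·35.5 = 116.0000; (r_i+r_j)·cross = 34·116.0000 = 3944.0000
edge 6: (16,38)→(2,36.5)  cross = 16·36.5 − 2·38 = 508.0000; (r_i+r_j)·cross = 18·508.0000 = 9144.0000
Σcross = 938.7500 → A = |Σcross|/2 = 469.3750 mm²
Σ(r_i+r_j)·cross = 32274.3750 → first moment M = |Σ|/6 = 5379.0625
R_c = M/A = 5379.0625/469.3750 = 11.4601 mm
θ = 87° = 1.518436 rad
V = θ·R_c·A = 1.518436·11.4601·469.3750 = 8167.765 mm³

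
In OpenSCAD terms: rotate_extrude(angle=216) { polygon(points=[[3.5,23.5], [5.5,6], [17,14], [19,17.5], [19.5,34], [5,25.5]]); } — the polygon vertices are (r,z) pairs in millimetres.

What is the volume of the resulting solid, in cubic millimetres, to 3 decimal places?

Volume = 12307.425 mm³

Profile (r,z), 6 vertices: (3.5,23.5) (5.5,6) (17,14) (19,17.5) (19.5,34) (5,25.5)
edge 0: (3.5,23.5)→(5.5,6)  cross = 3.5·6 − 5.5·23.5 = -108.2500; (r_i+r_j)·cross = 9·-108.2500 = -974.2500
edge 1: (5.5,6)→(17,14)  cross = 5.5·14 − 17·6 = -25.0000; (r_i+r_j)·cross = 22.5·-25.0000 = -562.5000
edge 2: (17,14)→(19,17.5)  cross = 17·17.5 − 19·14 = 31.5000; (r_i+r_j)·cross = 36·31.5000 = 1134.0000
edge 3: (19,17.5)→(19.5,34)  cross = 19·34 − 19.5·17.5 = 304.7500; (r_i+r_j)·cross = 38.5·304.7500 = 11732.8750
edge 4: (19.5,34)→(5,25.5)  cross = 19.5·25.5 − 5·34 = 327.2500; (r_i+r_j)·cross = 24.5·327.2500 = 8017.6250
edge 5: (5,25.5)→(3.5,23.5)  cross = 5·23.5 − 3.5·25.5 = 28.2500; (r_i+r_j)·cross = 8.5·28.2500 = 240.1250
Σcross = 558.5000 → A = |Σcross|/2 = 279.2500 mm²
Σ(r_i+r_j)·cross = 19587.8750 → first moment M = |Σ|/6 = 3264.6458
R_c = M/A = 3264.6458/279.2500 = 11.6908 mm
θ = 216° = 3.769911 rad
V = θ·R_c·A = 3.769911·11.6908·279.2500 = 12307.425 mm³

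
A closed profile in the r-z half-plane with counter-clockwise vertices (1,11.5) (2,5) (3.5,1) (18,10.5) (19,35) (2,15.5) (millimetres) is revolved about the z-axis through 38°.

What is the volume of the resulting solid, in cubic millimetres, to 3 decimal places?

Volume = 2313.481 mm³

Profile (r,z), 6 vertices: (1,11.5) (2,5) (3.5,1) (18,10.5) (19,35) (2,15.5)
edge 0: (1,11.5)→(2,5)  cross = 1·5 − 2·11.5 = -18.0000; (r_i+r_j)·cross = 3·-18.0000 = -54.0000
edge 1: (2,5)→(3.5,1)  cross = 2·1 − 3.5·5 = -15.5000; (r_i+r_j)·cross = 5.5·-15.5000 = -85.2500
edge 2: (3.5,1)→(18,10.5)  cross = 3.5·10.5 − 18·1 = 18.7500; (r_i+r_j)·cross = 21.5·18.7500 = 403.1250
edge 3: (18,10.5)→(19,35)  cross = 18·35 − 19·10.5 = 430.5000; (r_i+r_j)·cross = 37·430.5000 = 15928.5000
edge 4: (19,35)→(2,15.5)  cross = 19·15.5 − 2·35 = 224.5000; (r_i+r_j)·cross = 21·224.5000 = 4714.5000
edge 5: (2,15.5)→(1,11.5)  cross = 2·11.5 − 1·15.5 = 7.5000; (r_i+r_j)·cross = 3·7.5000 = 22.5000
Σcross = 647.7500 → A = |Σcross|/2 = 323.8750 mm²
Σ(r_i+r_j)·cross = 20929.3750 → first moment M = |Σ|/6 = 3488.2292
R_c = M/A = 3488.2292/323.8750 = 10.7703 mm
θ = 38° = 0.663225 rad
V = θ·R_c·A = 0.663225·10.7703·323.8750 = 2313.481 mm³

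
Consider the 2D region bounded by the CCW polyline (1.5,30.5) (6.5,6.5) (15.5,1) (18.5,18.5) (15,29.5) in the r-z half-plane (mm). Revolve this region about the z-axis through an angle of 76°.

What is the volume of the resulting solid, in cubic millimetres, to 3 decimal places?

Volume = 4718.626 mm³

Profile (r,z), 5 vertices: (1.5,30.5) (6.5,6.5) (15.5,1) (18.5,18.5) (15,29.5)
edge 0: (1.5,30.5)→(6.5,6.5)  cross = 1.5·6.5 − 6.5·30.5 = -188.5000; (r_i+r_j)·cross = 8·-188.5000 = -1508.0000
edge 1: (6.5,6.5)→(15.5,1)  cross = 6.5·1 − 15.5·6.5 = -94.2500; (r_i+r_j)·cross = 22·-94.2500 = -2073.5000
edge 2: (15.5,1)→(18.5,18.5)  cross = 15.5·18.5 − 18.5·1 = 268.2500; (r_i+r_j)·cross = 34·268.2500 = 9120.5000
edge 3: (18.5,18.5)→(15,29.5)  cross = 18.5·29.5 − 15·18.5 = 268.2500; (r_i+r_j)·cross = 33.5·268.2500 = 8986.3750
edge 4: (15,29.5)→(1.5,30.5)  cross = 15·30.5 − 1.5·29.5 = 413.2500; (r_i+r_j)·cross = 16.5·413.2500 = 6818.6250
Σcross = 667.0000 → A = |Σcross|/2 = 333.5000 mm²
Σ(r_i+r_j)·cross = 21344.0000 → first moment M = |Σ|/6 = 3557.3333
R_c = M/A = 3557.3333/333.5000 = 10.6667 mm
θ = 76° = 1.326450 rad
V = θ·R_c·A = 1.326450·10.6667·333.5000 = 4718.626 mm³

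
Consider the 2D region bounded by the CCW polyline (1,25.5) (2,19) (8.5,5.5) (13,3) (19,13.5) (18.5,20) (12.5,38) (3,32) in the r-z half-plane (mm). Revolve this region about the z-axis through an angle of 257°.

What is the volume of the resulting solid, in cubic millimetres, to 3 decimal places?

Volume = 18439.221 mm³

Profile (r,z), 8 vertices: (1,25.5) (2,19) (8.5,5.5) (13,3) (19,13.5) (18.5,20) (12.5,38) (3,32)
edge 0: (1,25.5)→(2,19)  cross = 1·19 − 2·25.5 = -32.0000; (r_i+r_j)·cross = 3·-32.0000 = -96.0000
edge 1: (2,19)→(8.5,5.5)  cross = 2·5.5 − 8.5·19 = -150.5000; (r_i+r_j)·cross = 10.5·-150.5000 = -1580.2500
edge 2: (8.5,5.5)→(13,3)  cross = 8.5·3 − 13·5.5 = -46.0000; (r_i+r_j)·cross = 21.5·-46.0000 = -989.0000
edge 3: (13,3)→(19,13.5)  cross = 13·13.5 − 19·3 = 118.5000; (r_i+r_j)·cross = 32·118.5000 = 3792.0000
edge 4: (19,13.5)→(18.5,20)  cross = 19·20 − 18.5·13.5 = 130.2500; (r_i+r_j)·cross = 37.5·130.2500 = 4884.3750
edge 5: (18.5,20)→(12.5,38)  cross = 18.5·38 − 12.5·20 = 453.0000; (r_i+r_j)·cross = 31·453.0000 = 14043.0000
edge 6: (12.5,38)→(3,32)  cross = 12.5·32 − 3·38 = 286.0000; (r_i+r_j)·cross = 15.5·286.0000 = 4433.0000
edge 7: (3,32)→(1,25.5)  cross = 3·25.5 − 1·32 = 44.5000; (r_i+r_j)·cross = 4·44.5000 = 178.0000
Σcross = 803.7500 → A = |Σcross|/2 = 401.8750 mm²
Σ(r_i+r_j)·cross = 24665.1250 → first moment M = |Σ|/6 = 4110.8542
R_c = M/A = 4110.8542/401.8750 = 10.2292 mm
θ = 257° = 4.485496 rad
V = θ·R_c·A = 4.485496·10.2292·401.8750 = 18439.221 mm³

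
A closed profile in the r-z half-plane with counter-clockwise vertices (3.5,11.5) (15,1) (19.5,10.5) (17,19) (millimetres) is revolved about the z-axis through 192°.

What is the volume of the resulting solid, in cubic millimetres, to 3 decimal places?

Volume = 6303.850 mm³

Profile (r,z), 4 vertices: (3.5,11.5) (15,1) (19.5,10.5) (17,19)
edge 0: (3.5,11.5)→(15,1)  cross = 3.5·1 − 15·11.5 = -169.0000; (r_i+r_j)·cross = 18.5·-169.0000 = -3126.5000
edge 1: (15,1)→(19.5,10.5)  cross = 15·10.5 − 19.5·1 = 138.0000; (r_i+r_j)·cross = 34.5·138.0000 = 4761.0000
edge 2: (19.5,10.5)→(17,19)  cross = 19.5·19 − 17·10.5 = 192.0000; (r_i+r_j)·cross = 36.5·192.0000 = 7008.0000
edge 3: (17,19)→(3.5,11.5)  cross = 17·11.5 − 3.5·19 = 129.0000; (r_i+r_j)·cross = 20.5·129.0000 = 2644.5000
Σcross = 290.0000 → A = |Σcross|/2 = 145.0000 mm²
Σ(r_i+r_j)·cross = 11287.0000 → first moment M = |Σ|/6 = 1881.1667
R_c = M/A = 1881.1667/145.0000 = 12.9736 mm
θ = 192° = 3.351032 rad
V = θ·R_c·A = 3.351032·12.9736·145.0000 = 6303.850 mm³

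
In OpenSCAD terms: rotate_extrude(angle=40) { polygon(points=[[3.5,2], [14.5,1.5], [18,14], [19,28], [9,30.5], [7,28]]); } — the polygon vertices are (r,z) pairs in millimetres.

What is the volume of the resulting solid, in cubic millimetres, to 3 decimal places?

Profile (r,z), 6 vertices: (3.5,2) (14.5,1.5) (18,14) (19,28) (9,30.5) (7,28)
edge 0: (3.5,2)→(14.5,1.5)  cross = 3.5·1.5 − 14.5·2 = -23.7500; (r_i+r_j)·cross = 18·-23.7500 = -427.5000
edge 1: (14.5,1.5)→(18,14)  cross = 14.5·14 − 18·1.5 = 176.0000; (r_i+r_j)·cross = 32.5·176.0000 = 5720.0000
edge 2: (18,14)→(19,28)  cross = 18·28 − 19·14 = 238.0000; (r_i+r_j)·cross = 37·238.0000 = 8806.0000
edge 3: (19,28)→(9,30.5)  cross = 19·30.5 − 9·28 = 327.5000; (r_i+r_j)·cross = 28·327.5000 = 9170.0000
edge 4: (9,30.5)→(7,28)  cross = 9·28 − 7·30.5 = 38.5000; (r_i+r_j)·cross = 16·38.5000 = 616.0000
edge 5: (7,28)→(3.5,2)  cross = 7·2 − 3.5·28 = -84.0000; (r_i+r_j)·cross = 10.5·-84.0000 = -882.0000
Σcross = 672.2500 → A = |Σcross|/2 = 336.1250 mm²
Σ(r_i+r_j)·cross = 23002.5000 → first moment M = |Σ|/6 = 3833.7500
R_c = M/A = 3833.7500/336.1250 = 11.4057 mm
θ = 40° = 0.698132 rad
V = θ·R_c·A = 0.698132·11.4057·336.1250 = 2676.462 mm³

Volume = 2676.462 mm³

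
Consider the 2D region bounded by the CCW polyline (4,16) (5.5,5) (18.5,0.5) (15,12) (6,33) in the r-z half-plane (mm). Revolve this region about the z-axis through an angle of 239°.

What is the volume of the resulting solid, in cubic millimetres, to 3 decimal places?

Volume = 8974.458 mm³

Profile (r,z), 5 vertices: (4,16) (5.5,5) (18.5,0.5) (15,12) (6,33)
edge 0: (4,16)→(5.5,5)  cross = 4·5 − 5.5·16 = -68.0000; (r_i+r_j)·cross = 9.5·-68.0000 = -646.0000
edge 1: (5.5,5)→(18.5,0.5)  cross = 5.5·0.5 − 18.5·5 = -89.7500; (r_i+r_j)·cross = 24·-89.7500 = -2154.0000
edge 2: (18.5,0.5)→(15,12)  cross = 18.5·12 − 15·0.5 = 214.5000; (r_i+r_j)·cross = 33.5·214.5000 = 7185.7500
edge 3: (15,12)→(6,33)  cross = 15·33 − 6·12 = 423.0000; (r_i+r_j)·cross = 21·423.0000 = 8883.0000
edge 4: (6,33)→(4,16)  cross = 6·16 − 4·33 = -36.0000; (r_i+r_j)·cross = 10·-36.0000 = -360.0000
Σcross = 443.7500 → A = |Σcross|/2 = 221.8750 mm²
Σ(r_i+r_j)·cross = 12908.7500 → first moment M = |Σ|/6 = 2151.4583
R_c = M/A = 2151.4583/221.8750 = 9.6967 mm
θ = 239° = 4.171337 rad
V = θ·R_c·A = 4.171337·9.6967·221.8750 = 8974.458 mm³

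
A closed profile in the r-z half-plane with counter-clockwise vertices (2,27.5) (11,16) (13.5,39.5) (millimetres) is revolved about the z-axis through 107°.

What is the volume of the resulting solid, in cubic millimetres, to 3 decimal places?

Volume = 1981.614 mm³

Profile (r,z), 3 vertices: (2,27.5) (11,16) (13.5,39.5)
edge 0: (2,27.5)→(11,16)  cross = 2·16 − 11·27.5 = -270.5000; (r_i+r_j)·cross = 13·-270.5000 = -3516.5000
edge 1: (11,16)→(13.5,39.5)  cross = 11·39.5 − 13.5·16 = 218.5000; (r_i+r_j)·cross = 24.5·218.5000 = 5353.2500
edge 2: (13.5,39.5)→(2,27.5)  cross = 13.5·27.5 − 2·39.5 = 292.2500; (r_i+r_j)·cross = 15.5·292.2500 = 4529.8750
Σcross = 240.2500 → A = |Σcross|/2 = 120.1250 mm²
Σ(r_i+r_j)·cross = 6366.6250 → first moment M = |Σ|/6 = 1061.1042
R_c = M/A = 1061.1042/120.1250 = 8.8333 mm
θ = 107° = 1.867502 rad
V = θ·R_c·A = 1.867502·8.8333·120.1250 = 1981.614 mm³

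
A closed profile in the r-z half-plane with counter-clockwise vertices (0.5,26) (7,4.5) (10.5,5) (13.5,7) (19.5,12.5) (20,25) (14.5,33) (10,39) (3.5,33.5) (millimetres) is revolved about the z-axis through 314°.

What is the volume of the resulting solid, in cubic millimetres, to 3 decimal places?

Volume = 25608.915 mm³

Profile (r,z), 9 vertices: (0.5,26) (7,4.5) (10.5,5) (13.5,7) (19.5,12.5) (20,25) (14.5,33) (10,39) (3.5,33.5)
edge 0: (0.5,26)→(7,4.5)  cross = 0.5·4.5 − 7·26 = -179.7500; (r_i+r_j)·cross = 7.5·-179.7500 = -1348.1250
edge 1: (7,4.5)→(10.5,5)  cross = 7·5 − 10.5·4.5 = -12.2500; (r_i+r_j)·cross = 17.5·-12.2500 = -214.3750
edge 2: (10.5,5)→(13.5,7)  cross = 10.5·7 − 13.5·5 = 6.0000; (r_i+r_j)·cross = 24·6.0000 = 144.0000
edge 3: (13.5,7)→(19.5,12.5)  cross = 13.5·12.5 − 19.5·7 = 32.2500; (r_i+r_j)·cross = 33·32.2500 = 1064.2500
edge 4: (19.5,12.5)→(20,25)  cross = 19.5·25 − 20·12.5 = 237.5000; (r_i+r_j)·cross = 39.5·237.5000 = 9381.2500
edge 5: (20,25)→(14.5,33)  cross = 20·33 − 14.5·25 = 297.5000; (r_i+r_j)·cross = 34.5·297.5000 = 10263.7500
edge 6: (14.5,33)→(10,39)  cross = 14.5·39 − 10·33 = 235.5000; (r_i+r_j)·cross = 24.5·235.5000 = 5769.7500
edge 7: (10,39)→(3.5,33.5)  cross = 10·33.5 − 3.5·39 = 198.5000; (r_i+r_j)·cross = 13.5·198.5000 = 2679.7500
edge 8: (3.5,33.5)→(0.5,26)  cross = 3.5·26 − 0.5·33.5 = 74.2500; (r_i+r_j)·cross = 4·74.2500 = 297.0000
Σcross = 889.5000 → A = |Σcross|/2 = 444.7500 mm²
Σ(r_i+r_j)·cross = 28037.2500 → first moment M = |Σ|/6 = 4672.8750
R_c = M/A = 4672.8750/444.7500 = 10.5067 mm
θ = 314° = 5.480334 rad
V = θ·R_c·A = 5.480334·10.5067·444.7500 = 25608.915 mm³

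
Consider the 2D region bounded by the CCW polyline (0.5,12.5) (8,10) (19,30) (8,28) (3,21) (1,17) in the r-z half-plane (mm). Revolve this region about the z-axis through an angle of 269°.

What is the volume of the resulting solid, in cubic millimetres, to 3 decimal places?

Volume = 7415.260 mm³

Profile (r,z), 6 vertices: (0.5,12.5) (8,10) (19,30) (8,28) (3,21) (1,17)
edge 0: (0.5,12.5)→(8,10)  cross = 0.5·10 − 8·12.5 = -95.0000; (r_i+r_j)·cross = 8.5·-95.0000 = -807.5000
edge 1: (8,10)→(19,30)  cross = 8·30 − 19·10 = 50.0000; (r_i+r_j)·cross = 27·50.0000 = 1350.0000
edge 2: (19,30)→(8,28)  cross = 19·28 − 8·30 = 292.0000; (r_i+r_j)·cross = 27·292.0000 = 7884.0000
edge 3: (8,28)→(3,21)  cross = 8·21 − 3·28 = 84.0000; (r_i+r_j)·cross = 11·84.0000 = 924.0000
edge 4: (3,21)→(1,17)  cross = 3·17 − 1·21 = 30.0000; (r_i+r_j)·cross = 4·30.0000 = 120.0000
edge 5: (1,17)→(0.5,12.5)  cross = 1·12.5 − 0.5·17 = 4.0000; (r_i+r_j)·cross = 1.5·4.0000 = 6.0000
Σcross = 365.0000 → A = |Σcross|/2 = 182.5000 mm²
Σ(r_i+r_j)·cross = 9476.5000 → first moment M = |Σ|/6 = 1579.4167
R_c = M/A = 1579.4167/182.5000 = 8.6543 mm
θ = 269° = 4.694936 rad
V = θ·R_c·A = 4.694936·8.6543·182.5000 = 7415.260 mm³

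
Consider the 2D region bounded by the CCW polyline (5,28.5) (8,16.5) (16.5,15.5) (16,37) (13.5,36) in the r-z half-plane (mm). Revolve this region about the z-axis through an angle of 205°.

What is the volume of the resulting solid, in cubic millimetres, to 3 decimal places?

Profile (r,z), 5 vertices: (5,28.5) (8,16.5) (16.5,15.5) (16,37) (13.5,36)
edge 0: (5,28.5)→(8,16.5)  cross = 5·16.5 − 8·28.5 = -145.5000; (r_i+r_j)·cross = 13·-145.5000 = -1891.5000
edge 1: (8,16.5)→(16.5,15.5)  cross = 8·15.5 − 16.5·16.5 = -148.2500; (r_i+r_j)·cross = 24.5·-148.2500 = -3632.1250
edge 2: (16.5,15.5)→(16,37)  cross = 16.5·37 − 16·15.5 = 362.5000; (r_i+r_j)·cross = 32.5·362.5000 = 11781.2500
edge 3: (16,37)→(13.5,36)  cross = 16·36 − 13.5·37 = 76.5000; (r_i+r_j)·cross = 29.5·76.5000 = 2256.7500
edge 4: (13.5,36)→(5,28.5)  cross = 13.5·28.5 − 5·36 = 204.7500; (r_i+r_j)·cross = 18.5·204.7500 = 3787.8750
Σcross = 350.0000 → A = |Σcross|/2 = 175.0000 mm²
Σ(r_i+r_j)·cross = 12302.2500 → first moment M = |Σ|/6 = 2050.3750
R_c = M/A = 2050.3750/175.0000 = 11.7164 mm
θ = 205° = 3.577925 rad
V = θ·R_c·A = 3.577925·11.7164·175.0000 = 7336.088 mm³

Volume = 7336.088 mm³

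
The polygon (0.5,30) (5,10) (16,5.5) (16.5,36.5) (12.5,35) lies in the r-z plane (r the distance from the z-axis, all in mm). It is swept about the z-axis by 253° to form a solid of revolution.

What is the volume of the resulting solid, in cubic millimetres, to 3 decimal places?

Profile (r,z), 5 vertices: (0.5,30) (5,10) (16,5.5) (16.5,36.5) (12.5,35)
edge 0: (0.5,30)→(5,10)  cross = 0.5·10 − 5·30 = -145.0000; (r_i+r_j)·cross = 5.5·-145.0000 = -797.5000
edge 1: (5,10)→(16,5.5)  cross = 5·5.5 − 16·10 = -132.5000; (r_i+r_j)·cross = 21·-132.5000 = -2782.5000
edge 2: (16,5.5)→(16.5,36.5)  cross = 16·36.5 − 16.5·5.5 = 493.2500; (r_i+r_j)·cross = 32.5·493.2500 = 16030.6250
edge 3: (16.5,36.5)→(12.5,35)  cross = 16.5·35 − 12.5·36.5 = 121.2500; (r_i+r_j)·cross = 29·121.2500 = 3516.2500
edge 4: (12.5,35)→(0.5,30)  cross = 12.5·30 − 0.5·35 = 357.5000; (r_i+r_j)·cross = 13·357.5000 = 4647.5000
Σcross = 694.5000 → A = |Σcross|/2 = 347.2500 mm²
Σ(r_i+r_j)·cross = 20614.3750 → first moment M = |Σ|/6 = 3435.7292
R_c = M/A = 3435.7292/347.2500 = 9.8941 mm
θ = 253° = 4.415683 rad
V = θ·R_c·A = 4.415683·9.8941·347.2500 = 15171.091 mm³

Volume = 15171.091 mm³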